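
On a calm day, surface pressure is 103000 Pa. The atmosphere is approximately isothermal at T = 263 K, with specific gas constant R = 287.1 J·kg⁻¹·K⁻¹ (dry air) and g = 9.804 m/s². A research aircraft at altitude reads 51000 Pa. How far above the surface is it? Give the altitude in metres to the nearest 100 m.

Scale height: H = RT/g = 287.1 × 263 / 9.804 = 7701.7 m.
Invert the barometric formula: z = H ln(P₀/P).
P₀/P = 103000/51000 = 2.0196; ln(2.0196) = 0.70290.
z = 7701.7 × 0.70290 = 5413.5 m.

z ≈ 5400 m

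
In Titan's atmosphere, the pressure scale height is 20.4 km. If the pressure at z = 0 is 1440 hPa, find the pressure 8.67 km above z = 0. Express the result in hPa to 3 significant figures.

Barometric formula: P = P₀ exp(−z/H).
z/H = 8670.0/20400 = 0.42500; exp(−0.42500) = 0.65377.
P = 1440 × 0.65377 = 941.43 hPa.

P ≈ 941 hPa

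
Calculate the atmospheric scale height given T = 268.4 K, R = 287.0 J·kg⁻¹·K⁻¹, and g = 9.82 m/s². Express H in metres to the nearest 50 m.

H ≈ 7850 m

The scale height of an isothermal atmosphere is H = RT/g.
H = 287.0 × 268.4 / 9.82 = 77031/9.82 = 7844.3 m.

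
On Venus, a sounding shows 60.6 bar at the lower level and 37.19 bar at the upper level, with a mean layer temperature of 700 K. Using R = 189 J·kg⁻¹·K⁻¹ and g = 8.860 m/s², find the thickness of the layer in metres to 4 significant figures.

Δz ≈ 7291 m

Hypsometric equation: Δz = (R T̄/g) ln(P₁/P₂).
R T̄/g = 189 × 700 / 8.860 = 14932 m.
ln(60.6/37.19) = ln(1.6295) = 0.48827.
Δz = 14932 × 0.48827 = 7290.8 m.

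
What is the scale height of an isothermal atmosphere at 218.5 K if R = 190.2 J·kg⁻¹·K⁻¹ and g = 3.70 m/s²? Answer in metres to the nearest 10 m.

H ≈ 11230 m

The scale height of an isothermal atmosphere is H = RT/g.
H = 190.2 × 218.5 / 3.70 = 41559/3.70 = 11232 m.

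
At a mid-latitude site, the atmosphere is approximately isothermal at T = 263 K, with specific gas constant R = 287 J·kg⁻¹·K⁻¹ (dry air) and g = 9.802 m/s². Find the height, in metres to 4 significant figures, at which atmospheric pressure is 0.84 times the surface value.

z ≈ 1343 m

Scale height: H = RT/g = 287 × 263 / 9.802 = 7700.6 m.
Set P/P₀ = exp(−z/H) = 0.84, so z = −H ln(0.84).
−ln(0.84) = 0.17435; z = 7700.6 × 0.17435 = 1342.6 m.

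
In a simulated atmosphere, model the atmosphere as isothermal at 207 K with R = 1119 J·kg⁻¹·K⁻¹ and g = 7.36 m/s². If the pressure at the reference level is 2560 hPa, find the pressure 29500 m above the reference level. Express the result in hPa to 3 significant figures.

Scale height: H = RT/g = 1119 × 207 / 7.36 = 31472 m.
Barometric formula: P = P₀ exp(−z/H).
z/H = 29500/31472 = 0.93734; exp(−0.93734) = 0.39167.
P = 2560 × 0.39167 = 1002.7 hPa.

P ≈ 1000 hPa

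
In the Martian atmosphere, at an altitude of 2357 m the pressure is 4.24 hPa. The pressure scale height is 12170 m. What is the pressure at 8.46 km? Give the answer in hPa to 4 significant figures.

P ≈ 2.568 hPa

Between two levels, P₂ = P₁ exp(−Δz/H) with Δz = z₂ − z₁.
Δz = 8460.0 − 2357.0 = 6103.0 m; Δz/H = 6103.0/12170 = 0.50148.
P₂ = 4.24 × exp(−0.50148) = 4.24 × 0.60563 = 2.5679 hPa.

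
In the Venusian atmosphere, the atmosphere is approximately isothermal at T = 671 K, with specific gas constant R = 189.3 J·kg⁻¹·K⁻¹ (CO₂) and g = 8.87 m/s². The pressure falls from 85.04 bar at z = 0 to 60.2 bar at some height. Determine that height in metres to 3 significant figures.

z ≈ 4950 m

Scale height: H = RT/g = 189.3 × 671 / 8.87 = 14320 m.
Invert the barometric formula: z = H ln(P₀/P).
P₀/P = 85.04/60.2 = 1.4126; ln(1.4126) = 0.34543.
z = 14320 × 0.34543 = 4946.6 m.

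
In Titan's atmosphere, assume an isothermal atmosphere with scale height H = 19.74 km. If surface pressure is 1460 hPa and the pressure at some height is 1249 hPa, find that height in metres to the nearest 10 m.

z ≈ 3080 m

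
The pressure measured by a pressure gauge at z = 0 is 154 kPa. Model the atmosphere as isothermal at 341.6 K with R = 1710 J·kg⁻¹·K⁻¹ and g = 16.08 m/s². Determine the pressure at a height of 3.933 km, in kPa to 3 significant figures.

P ≈ 138 kPa

Scale height: H = RT/g = 1710 × 341.6 / 16.08 = 36327 m.
Barometric formula: P = P₀ exp(−z/H).
z/H = 3933.0/36327 = 0.10827; exp(−0.10827) = 0.89739.
P = 154 × 0.89739 = 138.20 kPa.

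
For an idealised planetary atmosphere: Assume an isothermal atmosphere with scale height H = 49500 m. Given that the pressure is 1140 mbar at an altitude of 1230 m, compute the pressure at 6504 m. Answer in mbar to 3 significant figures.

P ≈ 1020 mbar

Between two levels, P₂ = P₁ exp(−Δz/H) with Δz = z₂ − z₁.
Δz = 6504.0 − 1230.0 = 5274.0 m; Δz/H = 5274.0/49500 = 0.10655.
P₂ = 1140 × exp(−0.10655) = 1140 × 0.89893 = 1024.8 mbar.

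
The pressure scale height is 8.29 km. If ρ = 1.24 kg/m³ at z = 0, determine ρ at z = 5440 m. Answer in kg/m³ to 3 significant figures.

ρ ≈ 0.643 kg/m³

In an isothermal atmosphere, density decays like pressure: ρ = ρ₀ exp(−z/H).
z/H = 5440.0/8290.0 = 0.65621; exp(−0.65621) = 0.51881.
ρ = 1.24 × 0.51881 = 0.64332 kg/m³.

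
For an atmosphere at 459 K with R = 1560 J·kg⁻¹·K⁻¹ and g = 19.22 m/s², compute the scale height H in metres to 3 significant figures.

The scale height of an isothermal atmosphere is H = RT/g.
H = 1560 × 459 / 19.22 = 716040/19.22 = 37255 m.

H ≈ 37300 m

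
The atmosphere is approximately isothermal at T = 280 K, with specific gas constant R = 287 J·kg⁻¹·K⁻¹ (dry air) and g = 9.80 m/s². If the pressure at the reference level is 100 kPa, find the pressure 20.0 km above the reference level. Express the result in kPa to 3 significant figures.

P ≈ 8.72 kPa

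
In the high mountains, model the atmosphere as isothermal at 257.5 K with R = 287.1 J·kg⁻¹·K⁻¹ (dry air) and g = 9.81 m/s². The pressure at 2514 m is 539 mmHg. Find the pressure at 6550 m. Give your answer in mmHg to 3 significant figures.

P ≈ 315 mmHg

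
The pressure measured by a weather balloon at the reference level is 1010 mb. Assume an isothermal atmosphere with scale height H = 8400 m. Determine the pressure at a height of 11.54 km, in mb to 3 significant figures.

Barometric formula: P = P₀ exp(−z/H).
z/H = 11540/8400.0 = 1.3738; exp(−1.3738) = 0.25314.
P = 1010 × 0.25314 = 255.67 mb.

P ≈ 256 mb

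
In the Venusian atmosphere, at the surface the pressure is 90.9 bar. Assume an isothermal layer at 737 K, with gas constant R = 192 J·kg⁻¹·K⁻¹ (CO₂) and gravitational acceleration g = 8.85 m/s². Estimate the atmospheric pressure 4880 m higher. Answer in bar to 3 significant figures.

P ≈ 67.0 bar

Scale height: H = RT/g = 192 × 737 / 8.85 = 15989 m.
Barometric formula: P = P₀ exp(−z/H).
z/H = 4880.0/15989 = 0.30521; exp(−0.30521) = 0.73697.
P = 90.9 × 0.73697 = 66.991 bar.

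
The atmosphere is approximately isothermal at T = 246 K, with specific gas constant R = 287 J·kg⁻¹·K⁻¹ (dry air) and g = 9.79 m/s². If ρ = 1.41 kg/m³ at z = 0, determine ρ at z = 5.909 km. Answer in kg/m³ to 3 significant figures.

Scale height: H = RT/g = 287 × 246 / 9.79 = 7211.6 m.
In an isothermal atmosphere, density decays like pressure: ρ = ρ₀ exp(−z/H).
z/H = 5909.0/7211.6 = 0.81937; exp(−0.81937) = 0.44071.
ρ = 1.41 × 0.44071 = 0.62140 kg/m³.

ρ ≈ 0.621 kg/m³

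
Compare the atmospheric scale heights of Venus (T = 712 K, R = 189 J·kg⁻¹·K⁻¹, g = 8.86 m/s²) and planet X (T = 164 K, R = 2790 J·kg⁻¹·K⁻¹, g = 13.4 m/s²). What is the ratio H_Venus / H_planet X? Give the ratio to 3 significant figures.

H_Venus/H_planet X ≈ 0.445

H = RT/g for each body.
H_Venus = 189 × 712 / 8.86 = 15188 m.
H_planet X = 2790 × 164 / 13.4 = 34146 m.
H_Venus/H_planet X = 15188/34146 = 0.44480.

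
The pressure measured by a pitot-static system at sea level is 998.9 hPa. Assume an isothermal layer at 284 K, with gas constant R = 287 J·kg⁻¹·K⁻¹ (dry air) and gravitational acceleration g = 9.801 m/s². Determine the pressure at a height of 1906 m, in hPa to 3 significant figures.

Scale height: H = RT/g = 287 × 284 / 9.801 = 8316.3 m.
Barometric formula: P = P₀ exp(−z/H).
z/H = 1906.0/8316.3 = 0.22919; exp(−0.22919) = 0.79518.
P = 998.9 × 0.79518 = 794.31 hPa.

P ≈ 794 hPa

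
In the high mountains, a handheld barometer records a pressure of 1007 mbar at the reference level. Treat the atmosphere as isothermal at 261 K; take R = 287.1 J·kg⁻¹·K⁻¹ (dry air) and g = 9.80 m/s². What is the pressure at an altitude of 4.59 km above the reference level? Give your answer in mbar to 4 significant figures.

P ≈ 552.5 mbar

Scale height: H = RT/g = 287.1 × 261 / 9.80 = 7646.2 m.
Barometric formula: P = P₀ exp(−z/H).
z/H = 4590.0/7646.2 = 0.60030; exp(−0.60030) = 0.54865.
P = 1007 × 0.54865 = 552.49 mbar.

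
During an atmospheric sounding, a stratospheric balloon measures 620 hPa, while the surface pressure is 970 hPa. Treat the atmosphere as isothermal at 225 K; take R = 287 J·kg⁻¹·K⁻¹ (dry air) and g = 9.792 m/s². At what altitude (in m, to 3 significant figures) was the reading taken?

Scale height: H = RT/g = 287 × 225 / 9.792 = 6594.7 m.
Invert the barometric formula: z = H ln(P₀/P).
P₀/P = 970/620 = 1.5645; ln(1.5645) = 0.44757.
z = 6594.7 × 0.44757 = 2951.6 m.

z ≈ 2950 m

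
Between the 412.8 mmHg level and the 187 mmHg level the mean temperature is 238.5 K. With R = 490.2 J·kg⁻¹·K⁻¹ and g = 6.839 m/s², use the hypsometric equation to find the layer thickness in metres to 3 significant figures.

Δz ≈ 13500 m

Hypsometric equation: Δz = (R T̄/g) ln(P₁/P₂).
R T̄/g = 490.2 × 238.5 / 6.839 = 17095 m.
ln(412.8/187) = ln(2.2075) = 0.79186.
Δz = 17095 × 0.79186 = 13537 m.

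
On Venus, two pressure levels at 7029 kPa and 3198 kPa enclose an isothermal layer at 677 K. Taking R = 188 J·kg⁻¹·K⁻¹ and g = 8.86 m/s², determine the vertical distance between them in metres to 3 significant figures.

Hypsometric equation: Δz = (R T̄/g) ln(P₁/P₂).
R T̄/g = 188 × 677 / 8.86 = 14365 m.
ln(7029/3198) = ln(2.1979) = 0.78750.
Δz = 14365 × 0.78750 = 11312 m.

Δz ≈ 11300 m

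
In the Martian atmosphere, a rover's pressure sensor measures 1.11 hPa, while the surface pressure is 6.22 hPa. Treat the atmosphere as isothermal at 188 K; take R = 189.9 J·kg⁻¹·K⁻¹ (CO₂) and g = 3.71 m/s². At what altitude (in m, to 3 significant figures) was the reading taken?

Scale height: H = RT/g = 189.9 × 188 / 3.71 = 9623.0 m.
Invert the barometric formula: z = H ln(P₀/P).
P₀/P = 6.22/1.11 = 5.6036; ln(5.6036) = 1.7234.
z = 9623.0 × 1.7234 = 16584 m.

z ≈ 16600 m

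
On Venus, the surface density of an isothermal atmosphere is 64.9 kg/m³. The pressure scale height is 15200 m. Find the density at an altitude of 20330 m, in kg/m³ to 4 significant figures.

In an isothermal atmosphere, density decays like pressure: ρ = ρ₀ exp(−z/H).
z/H = 20330/15200 = 1.3375; exp(−1.3375) = 0.26250.
ρ = 64.9 × 0.26250 = 17.036 kg/m³.

ρ ≈ 17.04 kg/m³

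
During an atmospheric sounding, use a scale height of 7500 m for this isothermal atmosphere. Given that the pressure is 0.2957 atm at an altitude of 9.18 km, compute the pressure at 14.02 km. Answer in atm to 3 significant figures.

Between two levels, P₂ = P₁ exp(−Δz/H) with Δz = z₂ − z₁.
Δz = 14020 − 9180.0 = 4840.0 m; Δz/H = 4840.0/7500.0 = 0.64533.
P₂ = 0.2957 × exp(−0.64533) = 0.2957 × 0.52449 = 0.15509 atm.

P ≈ 0.155 atm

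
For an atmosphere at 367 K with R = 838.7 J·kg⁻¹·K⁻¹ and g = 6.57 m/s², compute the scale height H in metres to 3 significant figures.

The scale height of an isothermal atmosphere is H = RT/g.
H = 838.7 × 367 / 6.57 = 307800/6.57 = 46849 m.

H ≈ 46800 m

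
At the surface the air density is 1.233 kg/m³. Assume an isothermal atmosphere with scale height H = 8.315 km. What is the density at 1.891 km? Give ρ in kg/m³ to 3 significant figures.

In an isothermal atmosphere, density decays like pressure: ρ = ρ₀ exp(−z/H).
z/H = 1891.0/8315.0 = 0.22742; exp(−0.22742) = 0.79659.
ρ = 1.233 × 0.79659 = 0.98220 kg/m³.

ρ ≈ 0.982 kg/m³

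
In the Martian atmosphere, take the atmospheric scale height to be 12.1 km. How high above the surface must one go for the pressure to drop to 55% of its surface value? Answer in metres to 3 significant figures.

z ≈ 7230 m

Set P/P₀ = exp(−z/H) = 0.55, so z = −H ln(0.55).
−ln(0.55) = 0.59784; z = 12100 × 0.59784 = 7233.9 m.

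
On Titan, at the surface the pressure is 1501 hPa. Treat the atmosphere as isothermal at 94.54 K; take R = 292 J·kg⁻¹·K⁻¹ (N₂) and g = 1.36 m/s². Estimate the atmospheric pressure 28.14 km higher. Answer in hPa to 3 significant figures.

Scale height: H = RT/g = 292 × 94.54 / 1.36 = 20298 m.
Barometric formula: P = P₀ exp(−z/H).
z/H = 28140/20298 = 1.3863; exp(−1.3863) = 0.25000.
P = 1501 × 0.25000 = 375.25 hPa.

P ≈ 375 hPa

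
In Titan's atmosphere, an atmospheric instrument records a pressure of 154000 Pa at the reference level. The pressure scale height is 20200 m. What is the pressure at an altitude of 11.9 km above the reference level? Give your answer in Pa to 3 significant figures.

P ≈ 85400 Pa

Barometric formula: P = P₀ exp(−z/H).
z/H = 11900/20200 = 0.58911; exp(−0.58911) = 0.55482.
P = 154000 × 0.55482 = 85442 Pa.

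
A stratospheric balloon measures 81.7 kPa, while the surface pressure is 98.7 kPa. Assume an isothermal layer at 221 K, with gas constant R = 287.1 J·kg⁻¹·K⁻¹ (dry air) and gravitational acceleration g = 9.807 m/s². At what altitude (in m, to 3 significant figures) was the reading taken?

z ≈ 1220 m

Scale height: H = RT/g = 287.1 × 221 / 9.807 = 6469.8 m.
Invert the barometric formula: z = H ln(P₀/P).
P₀/P = 98.7/81.7 = 1.2081; ln(1.2081) = 0.18905.
z = 6469.8 × 0.18905 = 1223.1 m.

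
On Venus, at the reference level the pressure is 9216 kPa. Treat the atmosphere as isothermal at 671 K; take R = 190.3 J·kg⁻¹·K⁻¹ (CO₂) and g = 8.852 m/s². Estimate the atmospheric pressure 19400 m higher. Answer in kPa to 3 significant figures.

P ≈ 2400 kPa

Scale height: H = RT/g = 190.3 × 671 / 8.852 = 14425 m.
Barometric formula: P = P₀ exp(−z/H).
z/H = 19400/14425 = 1.3449; exp(−1.3449) = 0.26057.
P = 9216 × 0.26057 = 2401.4 kPa.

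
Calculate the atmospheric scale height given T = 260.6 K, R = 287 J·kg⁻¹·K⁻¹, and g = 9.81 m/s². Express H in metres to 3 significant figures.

H ≈ 7620 m

The scale height of an isothermal atmosphere is H = RT/g.
H = 287 × 260.6 / 9.81 = 74792/9.81 = 7624.1 m.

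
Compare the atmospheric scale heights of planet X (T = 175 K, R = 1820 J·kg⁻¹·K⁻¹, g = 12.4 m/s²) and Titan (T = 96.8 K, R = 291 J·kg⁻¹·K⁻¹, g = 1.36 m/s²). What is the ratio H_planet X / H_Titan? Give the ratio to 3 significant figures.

H_planet X/H_Titan ≈ 1.24

H = RT/g for each body.
H_planet X = 1820 × 175 / 12.4 = 25685 m.
H_Titan = 291 × 96.8 / 1.36 = 20712 m.
H_planet X/H_Titan = 25685/20712 = 1.2401.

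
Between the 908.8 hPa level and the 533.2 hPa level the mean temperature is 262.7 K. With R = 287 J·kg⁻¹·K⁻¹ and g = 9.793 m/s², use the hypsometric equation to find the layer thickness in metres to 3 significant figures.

Δz ≈ 4110 m

Hypsometric equation: Δz = (R T̄/g) ln(P₁/P₂).
R T̄/g = 287 × 262.7 / 9.793 = 7698.9 m.
ln(908.8/533.2) = ln(1.7044) = 0.53321.
Δz = 7698.9 × 0.53321 = 4105.1 m.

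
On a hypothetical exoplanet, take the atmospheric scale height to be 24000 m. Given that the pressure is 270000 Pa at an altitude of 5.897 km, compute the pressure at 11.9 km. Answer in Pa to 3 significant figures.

P ≈ 210000 Pa

Between two levels, P₂ = P₁ exp(−Δz/H) with Δz = z₂ − z₁.
Δz = 11900 − 5897.0 = 6003.0 m; Δz/H = 6003.0/24000 = 0.25012.
P₂ = 270000 × exp(−0.25012) = 270000 × 0.77871 = 210250 Pa.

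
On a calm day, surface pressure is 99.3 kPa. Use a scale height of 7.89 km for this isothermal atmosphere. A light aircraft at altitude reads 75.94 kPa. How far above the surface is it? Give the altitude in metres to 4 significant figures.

Invert the barometric formula: z = H ln(P₀/P).
P₀/P = 99.3/75.94 = 1.3076; ln(1.3076) = 0.26819.
z = 7890.0 × 0.26819 = 2116.0 m.

z ≈ 2116 m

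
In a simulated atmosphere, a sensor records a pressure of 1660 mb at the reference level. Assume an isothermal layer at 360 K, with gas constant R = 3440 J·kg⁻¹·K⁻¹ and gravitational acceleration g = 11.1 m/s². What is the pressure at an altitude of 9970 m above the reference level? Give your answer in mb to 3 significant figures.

P ≈ 1520 mb

Scale height: H = RT/g = 3440 × 360 / 11.1 = 111570 m.
Barometric formula: P = P₀ exp(−z/H).
z/H = 9970.0/111570 = 0.089361; exp(−0.089361) = 0.91452.
P = 1660 × 0.91452 = 1518.1 mb.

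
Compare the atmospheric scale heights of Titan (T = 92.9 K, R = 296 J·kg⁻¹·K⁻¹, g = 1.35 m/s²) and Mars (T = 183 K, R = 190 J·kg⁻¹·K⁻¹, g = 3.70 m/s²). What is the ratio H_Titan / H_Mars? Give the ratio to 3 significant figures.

H_Titan/H_Mars ≈ 2.17

H = RT/g for each body.
H_Titan = 296 × 92.9 / 1.35 = 20369 m.
H_Mars = 190 × 183 / 3.70 = 9397.3 m.
H_Titan/H_Mars = 20369/9397.3 = 2.1675.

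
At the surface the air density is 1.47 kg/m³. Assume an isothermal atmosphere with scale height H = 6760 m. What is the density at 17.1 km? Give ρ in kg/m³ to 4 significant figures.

ρ ≈ 0.1171 kg/m³

In an isothermal atmosphere, density decays like pressure: ρ = ρ₀ exp(−z/H).
z/H = 17100/6760.0 = 2.5296; exp(−2.5296) = 0.079691.
ρ = 1.47 × 0.079691 = 0.11715 kg/m³.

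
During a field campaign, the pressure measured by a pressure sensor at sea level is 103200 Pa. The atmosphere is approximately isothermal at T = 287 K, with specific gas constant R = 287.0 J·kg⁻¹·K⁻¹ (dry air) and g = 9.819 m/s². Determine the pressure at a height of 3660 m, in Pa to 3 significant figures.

P ≈ 66700 Pa

Scale height: H = RT/g = 287.0 × 287 / 9.819 = 8388.7 m.
Barometric formula: P = P₀ exp(−z/H).
z/H = 3660.0/8388.7 = 0.43630; exp(−0.43630) = 0.64642.
P = 103200 × 0.64642 = 66711 Pa.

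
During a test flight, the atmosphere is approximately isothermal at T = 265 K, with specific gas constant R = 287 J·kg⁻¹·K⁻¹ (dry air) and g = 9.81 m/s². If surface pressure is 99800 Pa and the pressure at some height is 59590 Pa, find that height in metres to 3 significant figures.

Scale height: H = RT/g = 287 × 265 / 9.81 = 7752.8 m.
Invert the barometric formula: z = H ln(P₀/P).
P₀/P = 99800/59590 = 1.6748; ln(1.6748) = 0.51569.
z = 7752.8 × 0.51569 = 3998.0 m.

z ≈ 4000 m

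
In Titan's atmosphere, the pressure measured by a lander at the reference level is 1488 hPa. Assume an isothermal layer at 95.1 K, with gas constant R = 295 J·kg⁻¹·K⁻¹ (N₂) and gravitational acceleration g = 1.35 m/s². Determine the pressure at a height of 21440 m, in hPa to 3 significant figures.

P ≈ 530 hPa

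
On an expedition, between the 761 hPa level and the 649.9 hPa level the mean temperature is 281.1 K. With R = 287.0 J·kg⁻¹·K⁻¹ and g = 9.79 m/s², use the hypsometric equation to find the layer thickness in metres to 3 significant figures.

Hypsometric equation: Δz = (R T̄/g) ln(P₁/P₂).
R T̄/g = 287.0 × 281.1 / 9.79 = 8240.6 m.
ln(761/649.9) = ln(1.1709) = 0.15777.
Δz = 8240.6 × 0.15777 = 1300.1 m.

Δz ≈ 1300 m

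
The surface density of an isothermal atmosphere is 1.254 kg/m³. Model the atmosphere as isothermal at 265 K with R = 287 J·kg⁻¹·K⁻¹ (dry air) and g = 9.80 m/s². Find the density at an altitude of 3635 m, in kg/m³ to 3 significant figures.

ρ ≈ 0.785 kg/m³

Scale height: H = RT/g = 287 × 265 / 9.80 = 7760.7 m.
In an isothermal atmosphere, density decays like pressure: ρ = ρ₀ exp(−z/H).
z/H = 3635.0/7760.7 = 0.46839; exp(−0.46839) = 0.62601.
ρ = 1.254 × 0.62601 = 0.78502 kg/m³.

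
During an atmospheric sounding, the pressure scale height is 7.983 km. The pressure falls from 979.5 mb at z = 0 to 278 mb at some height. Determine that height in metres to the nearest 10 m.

z ≈ 10050 m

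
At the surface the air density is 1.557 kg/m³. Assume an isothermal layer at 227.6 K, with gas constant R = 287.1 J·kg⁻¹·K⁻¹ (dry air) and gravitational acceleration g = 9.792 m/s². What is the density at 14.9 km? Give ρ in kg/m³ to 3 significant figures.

ρ ≈ 0.167 kg/m³

Scale height: H = RT/g = 287.1 × 227.6 / 9.792 = 6673.2 m.
In an isothermal atmosphere, density decays like pressure: ρ = ρ₀ exp(−z/H).
z/H = 14900/6673.2 = 2.2328; exp(−2.2328) = 0.10723.
ρ = 1.557 × 0.10723 = 0.16696 kg/m³.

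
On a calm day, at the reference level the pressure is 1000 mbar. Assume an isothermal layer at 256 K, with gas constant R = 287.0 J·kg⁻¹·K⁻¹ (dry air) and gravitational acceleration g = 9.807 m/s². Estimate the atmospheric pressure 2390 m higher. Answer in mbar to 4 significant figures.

P ≈ 726.9 mbar

Scale height: H = RT/g = 287.0 × 256 / 9.807 = 7491.8 m.
Barometric formula: P = P₀ exp(−z/H).
z/H = 2390.0/7491.8 = 0.31902; exp(−0.31902) = 0.72686.
P = 1000 × 0.72686 = 726.86 mbar.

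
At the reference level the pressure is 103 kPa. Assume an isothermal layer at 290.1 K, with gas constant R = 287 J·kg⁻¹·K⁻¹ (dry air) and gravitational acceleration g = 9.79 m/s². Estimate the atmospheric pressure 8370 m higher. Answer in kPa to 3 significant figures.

Scale height: H = RT/g = 287 × 290.1 / 9.79 = 8504.5 m.
Barometric formula: P = P₀ exp(−z/H).
z/H = 8370.0/8504.5 = 0.98418; exp(−0.98418) = 0.37375.
P = 103 × 0.37375 = 38.496 kPa.

P ≈ 38.5 kPa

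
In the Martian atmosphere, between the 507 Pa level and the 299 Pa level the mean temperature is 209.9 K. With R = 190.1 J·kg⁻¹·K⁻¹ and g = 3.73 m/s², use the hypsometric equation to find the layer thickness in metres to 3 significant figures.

Δz ≈ 5650 m

Hypsometric equation: Δz = (R T̄/g) ln(P₁/P₂).
R T̄/g = 190.1 × 209.9 / 3.73 = 10698 m.
ln(507/299) = ln(1.6957) = 0.52810.
Δz = 10698 × 0.52810 = 5649.6 m.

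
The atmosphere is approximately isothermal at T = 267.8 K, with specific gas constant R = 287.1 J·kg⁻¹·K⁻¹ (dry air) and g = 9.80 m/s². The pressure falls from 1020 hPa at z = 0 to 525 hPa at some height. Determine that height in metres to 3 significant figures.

z ≈ 5210 m

Scale height: H = RT/g = 287.1 × 267.8 / 9.80 = 7845.4 m.
Invert the barometric formula: z = H ln(P₀/P).
P₀/P = 1020/525 = 1.9429; ln(1.9429) = 0.66418.
z = 7845.4 × 0.66418 = 5210.8 m.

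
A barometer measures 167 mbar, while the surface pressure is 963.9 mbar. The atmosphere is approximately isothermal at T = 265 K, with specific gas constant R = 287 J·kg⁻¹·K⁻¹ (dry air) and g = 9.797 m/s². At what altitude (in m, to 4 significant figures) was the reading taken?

z ≈ 13610 m

Scale height: H = RT/g = 287 × 265 / 9.797 = 7763.1 m.
Invert the barometric formula: z = H ln(P₀/P).
P₀/P = 963.9/167 = 5.7719; ln(5.7719) = 1.7530.
z = 7763.1 × 1.7530 = 13609 m.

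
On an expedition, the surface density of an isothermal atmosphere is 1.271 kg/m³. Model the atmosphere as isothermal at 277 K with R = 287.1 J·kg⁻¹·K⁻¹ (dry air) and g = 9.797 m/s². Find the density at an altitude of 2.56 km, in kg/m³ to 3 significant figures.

Scale height: H = RT/g = 287.1 × 277 / 9.797 = 8117.5 m.
In an isothermal atmosphere, density decays like pressure: ρ = ρ₀ exp(−z/H).
z/H = 2560.0/8117.5 = 0.31537; exp(−0.31537) = 0.72952.
ρ = 1.271 × 0.72952 = 0.92722 kg/m³.

ρ ≈ 0.927 kg/m³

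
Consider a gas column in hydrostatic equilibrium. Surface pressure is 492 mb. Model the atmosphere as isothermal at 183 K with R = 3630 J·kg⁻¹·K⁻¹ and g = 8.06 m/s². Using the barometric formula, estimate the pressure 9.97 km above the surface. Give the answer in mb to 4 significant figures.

P ≈ 435.9 mb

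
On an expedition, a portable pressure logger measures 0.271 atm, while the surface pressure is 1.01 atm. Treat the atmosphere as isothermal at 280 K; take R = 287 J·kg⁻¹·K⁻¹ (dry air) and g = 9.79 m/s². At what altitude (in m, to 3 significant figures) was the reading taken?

z ≈ 10800 m

Scale height: H = RT/g = 287 × 280 / 9.79 = 8208.4 m.
Invert the barometric formula: z = H ln(P₀/P).
P₀/P = 1.01/0.271 = 3.7269; ln(3.7269) = 1.3156.
z = 8208.4 × 1.3156 = 10799 m.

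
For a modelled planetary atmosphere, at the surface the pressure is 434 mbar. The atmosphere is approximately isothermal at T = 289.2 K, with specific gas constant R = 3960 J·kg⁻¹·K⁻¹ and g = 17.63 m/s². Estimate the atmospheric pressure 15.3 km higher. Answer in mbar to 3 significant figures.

P ≈ 343 mbar

Scale height: H = RT/g = 3960 × 289.2 / 17.63 = 64959 m.
Barometric formula: P = P₀ exp(−z/H).
z/H = 15300/64959 = 0.23553; exp(−0.23553) = 0.79015.
P = 434 × 0.79015 = 342.93 mbar.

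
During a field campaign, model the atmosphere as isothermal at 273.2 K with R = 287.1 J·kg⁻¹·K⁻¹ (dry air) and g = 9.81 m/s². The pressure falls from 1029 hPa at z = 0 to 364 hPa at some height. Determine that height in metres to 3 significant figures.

Scale height: H = RT/g = 287.1 × 273.2 / 9.81 = 7995.5 m.
Invert the barometric formula: z = H ln(P₀/P).
P₀/P = 1029/364 = 2.8269; ln(2.8269) = 1.0392.
z = 7995.5 × 1.0392 = 8308.9 m.

z ≈ 8310 m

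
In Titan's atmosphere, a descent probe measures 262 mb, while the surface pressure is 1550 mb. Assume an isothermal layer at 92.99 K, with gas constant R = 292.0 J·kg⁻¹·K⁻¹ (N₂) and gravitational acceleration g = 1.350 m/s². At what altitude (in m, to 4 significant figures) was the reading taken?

Scale height: H = RT/g = 292.0 × 92.99 / 1.350 = 20113 m.
Invert the barometric formula: z = H ln(P₀/P).
P₀/P = 1550/262 = 5.9160; ln(5.9160) = 1.7777.
z = 20113 × 1.7777 = 35755 m.

z ≈ 35750 m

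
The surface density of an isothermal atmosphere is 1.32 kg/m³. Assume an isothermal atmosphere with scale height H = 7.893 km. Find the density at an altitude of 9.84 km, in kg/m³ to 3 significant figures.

In an isothermal atmosphere, density decays like pressure: ρ = ρ₀ exp(−z/H).
z/H = 9840.0/7893.0 = 1.2467; exp(−1.2467) = 0.28745.
ρ = 1.32 × 0.28745 = 0.37943 kg/m³.

ρ ≈ 0.379 kg/m³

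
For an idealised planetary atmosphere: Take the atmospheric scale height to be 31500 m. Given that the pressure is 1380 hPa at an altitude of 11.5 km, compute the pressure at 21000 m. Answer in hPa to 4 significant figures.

Between two levels, P₂ = P₁ exp(−Δz/H) with Δz = z₂ − z₁.
Δz = 21000 − 11500 = 9500.0 m; Δz/H = 9500.0/31500 = 0.30159.
P₂ = 1380 × exp(−0.30159) = 1380 × 0.73964 = 1020.7 hPa.

P ≈ 1021 hPa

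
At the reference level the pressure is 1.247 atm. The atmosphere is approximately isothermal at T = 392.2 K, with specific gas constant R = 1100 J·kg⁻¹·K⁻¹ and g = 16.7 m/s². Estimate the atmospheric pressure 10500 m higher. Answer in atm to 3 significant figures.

P ≈ 0.831 atm

Scale height: H = RT/g = 1100 × 392.2 / 16.7 = 25834 m.
Barometric formula: P = P₀ exp(−z/H).
z/H = 10500/25834 = 0.40644; exp(−0.40644) = 0.66602.
P = 1.247 × 0.66602 = 0.83053 atm.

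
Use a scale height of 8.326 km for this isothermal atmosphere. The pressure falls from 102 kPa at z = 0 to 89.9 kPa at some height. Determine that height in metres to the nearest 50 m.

z ≈ 1050 m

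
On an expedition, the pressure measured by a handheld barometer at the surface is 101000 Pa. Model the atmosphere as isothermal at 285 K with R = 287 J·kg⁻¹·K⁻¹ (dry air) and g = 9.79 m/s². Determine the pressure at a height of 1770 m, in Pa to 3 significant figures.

Scale height: H = RT/g = 287 × 285 / 9.79 = 8355.0 m.
Barometric formula: P = P₀ exp(−z/H).
z/H = 1770.0/8355.0 = 0.21185; exp(−0.21185) = 0.80909.
P = 101000 × 0.80909 = 81718 Pa.

P ≈ 81700 Pa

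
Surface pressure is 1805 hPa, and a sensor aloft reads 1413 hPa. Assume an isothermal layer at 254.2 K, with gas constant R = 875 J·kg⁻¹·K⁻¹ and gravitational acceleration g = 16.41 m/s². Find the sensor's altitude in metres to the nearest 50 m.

z ≈ 3300 m

Scale height: H = RT/g = 875 × 254.2 / 16.41 = 13554 m.
Invert the barometric formula: z = H ln(P₀/P).
P₀/P = 1805/1413 = 1.2774; ln(1.2774) = 0.24483.
z = 13554 × 0.24483 = 3318.4 m.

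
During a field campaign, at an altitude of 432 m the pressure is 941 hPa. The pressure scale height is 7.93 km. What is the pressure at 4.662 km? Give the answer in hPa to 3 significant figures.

Between two levels, P₂ = P₁ exp(−Δz/H) with Δz = z₂ − z₁.
Δz = 4662.0 − 432.00 = 4230.0 m; Δz/H = 4230.0/7930.0 = 0.53342.
P₂ = 941 × exp(−0.53342) = 941 × 0.58660 = 551.99 hPa.

P ≈ 552 hPa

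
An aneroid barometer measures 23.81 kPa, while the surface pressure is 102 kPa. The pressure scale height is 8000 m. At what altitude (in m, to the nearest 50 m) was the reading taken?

z ≈ 11650 m

Invert the barometric formula: z = H ln(P₀/P).
P₀/P = 102/23.81 = 4.2839; ln(4.2839) = 1.4549.
z = 8000.0 × 1.4549 = 11639 m.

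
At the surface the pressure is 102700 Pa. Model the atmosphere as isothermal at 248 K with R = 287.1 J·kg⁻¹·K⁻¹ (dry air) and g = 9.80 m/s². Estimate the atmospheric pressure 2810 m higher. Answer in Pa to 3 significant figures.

Scale height: H = RT/g = 287.1 × 248 / 9.80 = 7265.4 m.
Barometric formula: P = P₀ exp(−z/H).
z/H = 2810.0/7265.4 = 0.38676; exp(−0.38676) = 0.67925.
P = 102700 × 0.67925 = 69759 Pa.

P ≈ 69800 Pa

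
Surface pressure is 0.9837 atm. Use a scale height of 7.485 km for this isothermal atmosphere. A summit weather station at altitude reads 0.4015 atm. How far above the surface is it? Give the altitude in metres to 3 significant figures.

z ≈ 6710 m

Invert the barometric formula: z = H ln(P₀/P).
P₀/P = 0.9837/0.4015 = 2.4501; ln(2.4501) = 0.89613.
z = 7485.0 × 0.89613 = 6707.5 m.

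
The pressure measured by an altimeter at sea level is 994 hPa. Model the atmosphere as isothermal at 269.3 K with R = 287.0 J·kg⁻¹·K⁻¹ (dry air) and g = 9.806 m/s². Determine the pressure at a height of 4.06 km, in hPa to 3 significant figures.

P ≈ 594 hPa

Scale height: H = RT/g = 287.0 × 269.3 / 9.806 = 7881.8 m.
Barometric formula: P = P₀ exp(−z/H).
z/H = 4060.0/7881.8 = 0.51511; exp(−0.51511) = 0.59743.
P = 994 × 0.59743 = 593.85 hPa.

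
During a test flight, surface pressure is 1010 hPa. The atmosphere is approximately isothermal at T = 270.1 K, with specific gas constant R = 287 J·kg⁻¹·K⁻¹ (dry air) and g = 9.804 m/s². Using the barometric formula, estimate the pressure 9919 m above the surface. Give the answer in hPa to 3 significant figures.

P ≈ 288 hPa

Scale height: H = RT/g = 287 × 270.1 / 9.804 = 7906.8 m.
Barometric formula: P = P₀ exp(−z/H).
z/H = 9919.0/7906.8 = 1.2545; exp(−1.2545) = 0.28522.
P = 1010 × 0.28522 = 288.07 hPa.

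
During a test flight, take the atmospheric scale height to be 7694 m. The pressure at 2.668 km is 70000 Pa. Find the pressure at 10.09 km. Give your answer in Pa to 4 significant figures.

Between two levels, P₂ = P₁ exp(−Δz/H) with Δz = z₂ − z₁.
Δz = 10090 − 2668.0 = 7422.0 m; Δz/H = 7422.0/7694.0 = 0.96465.
P₂ = 70000 × exp(−0.96465) = 70000 × 0.38112 = 26678 Pa.

P ≈ 26680 Pa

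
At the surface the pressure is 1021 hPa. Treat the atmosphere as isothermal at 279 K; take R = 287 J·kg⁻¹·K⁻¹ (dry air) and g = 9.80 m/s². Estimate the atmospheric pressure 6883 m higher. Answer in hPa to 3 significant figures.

Scale height: H = RT/g = 287 × 279 / 9.80 = 8170.7 m.
Barometric formula: P = P₀ exp(−z/H).
z/H = 6883.0/8170.7 = 0.84240; exp(−0.84240) = 0.43068.
P = 1021 × 0.43068 = 439.72 hPa.

P ≈ 440 hPa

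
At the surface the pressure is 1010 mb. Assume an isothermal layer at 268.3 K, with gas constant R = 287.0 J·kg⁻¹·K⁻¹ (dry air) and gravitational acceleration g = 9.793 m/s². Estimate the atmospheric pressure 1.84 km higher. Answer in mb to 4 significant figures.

P ≈ 799.3 mb

Scale height: H = RT/g = 287.0 × 268.3 / 9.793 = 7863.0 m.
Barometric formula: P = P₀ exp(−z/H).
z/H = 1840.0/7863.0 = 0.23401; exp(−0.23401) = 0.79135.
P = 1010 × 0.79135 = 799.26 mb.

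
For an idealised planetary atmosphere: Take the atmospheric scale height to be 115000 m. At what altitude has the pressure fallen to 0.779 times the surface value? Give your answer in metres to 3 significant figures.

z ≈ 28700 m

Set P/P₀ = exp(−z/H) = 0.779, so z = −H ln(0.779).
−ln(0.779) = 0.24974; z = 115000 × 0.24974 = 28720 m.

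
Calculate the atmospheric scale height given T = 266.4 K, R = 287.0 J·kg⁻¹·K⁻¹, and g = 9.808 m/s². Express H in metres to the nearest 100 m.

The scale height of an isothermal atmosphere is H = RT/g.
H = 287.0 × 266.4 / 9.808 = 76457/9.808 = 7795.4 m.

H ≈ 7800 m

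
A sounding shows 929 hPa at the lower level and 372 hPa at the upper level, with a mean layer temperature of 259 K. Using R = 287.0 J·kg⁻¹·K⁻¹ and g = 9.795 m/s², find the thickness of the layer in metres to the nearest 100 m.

Hypsometric equation: Δz = (R T̄/g) ln(P₁/P₂).
R T̄/g = 287.0 × 259 / 9.795 = 7588.9 m.
ln(929/372) = ln(2.4973) = 0.91521.
Δz = 7588.9 × 0.91521 = 6945.4 m.

Δz ≈ 6900 m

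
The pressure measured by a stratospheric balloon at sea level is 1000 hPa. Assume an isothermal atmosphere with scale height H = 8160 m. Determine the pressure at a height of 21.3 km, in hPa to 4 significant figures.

Barometric formula: P = P₀ exp(−z/H).
z/H = 21300/8160.0 = 2.6103; exp(−2.6103) = 0.073512.
P = 1000 × 0.073512 = 73.512 hPa.

P ≈ 73.51 hPa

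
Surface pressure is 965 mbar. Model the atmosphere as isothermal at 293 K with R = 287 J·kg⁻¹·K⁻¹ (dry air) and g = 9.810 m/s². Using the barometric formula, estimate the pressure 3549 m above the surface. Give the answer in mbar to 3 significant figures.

P ≈ 638 mbar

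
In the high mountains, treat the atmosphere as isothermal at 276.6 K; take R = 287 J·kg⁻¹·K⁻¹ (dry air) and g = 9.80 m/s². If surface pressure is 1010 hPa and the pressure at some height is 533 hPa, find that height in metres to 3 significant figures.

z ≈ 5180 m

Scale height: H = RT/g = 287 × 276.6 / 9.80 = 8100.4 m.
Invert the barometric formula: z = H ln(P₀/P).
P₀/P = 1010/533 = 1.8949; ln(1.8949) = 0.63917.
z = 8100.4 × 0.63917 = 5177.5 m.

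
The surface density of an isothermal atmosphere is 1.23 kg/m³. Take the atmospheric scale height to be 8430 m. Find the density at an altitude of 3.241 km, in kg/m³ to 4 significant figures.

ρ ≈ 0.8374 kg/m³

In an isothermal atmosphere, density decays like pressure: ρ = ρ₀ exp(−z/H).
z/H = 3241.0/8430.0 = 0.38446; exp(−0.38446) = 0.68082.
ρ = 1.23 × 0.68082 = 0.83741 kg/m³.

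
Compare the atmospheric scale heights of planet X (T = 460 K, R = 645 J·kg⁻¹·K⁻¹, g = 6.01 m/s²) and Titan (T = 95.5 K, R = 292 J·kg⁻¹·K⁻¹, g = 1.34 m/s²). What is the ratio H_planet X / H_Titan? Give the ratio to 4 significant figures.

H_planet X/H_Titan ≈ 2.372

H = RT/g for each body.
H_planet X = 645 × 460 / 6.01 = 49368 m.
H_Titan = 292 × 95.5 / 1.34 = 20810 m.
H_planet X/H_Titan = 49368/20810 = 2.3723.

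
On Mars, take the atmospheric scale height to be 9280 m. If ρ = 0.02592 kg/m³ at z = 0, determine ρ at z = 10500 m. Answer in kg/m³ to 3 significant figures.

ρ ≈ 0.00836 kg/m³

In an isothermal atmosphere, density decays like pressure: ρ = ρ₀ exp(−z/H).
z/H = 10500/9280.0 = 1.1315; exp(−1.1315) = 0.32255.
ρ = 0.02592 × 0.32255 = 0.0083605 kg/m³.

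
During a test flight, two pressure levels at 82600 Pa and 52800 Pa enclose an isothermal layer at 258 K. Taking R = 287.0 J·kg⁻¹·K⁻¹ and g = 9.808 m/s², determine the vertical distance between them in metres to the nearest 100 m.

Δz ≈ 3400 m

Hypsometric equation: Δz = (R T̄/g) ln(P₁/P₂).
R T̄/g = 287.0 × 258 / 9.808 = 7549.6 m.
ln(82600/52800) = ln(1.5644) = 0.44750.
Δz = 7549.6 × 0.44750 = 3378.4 m.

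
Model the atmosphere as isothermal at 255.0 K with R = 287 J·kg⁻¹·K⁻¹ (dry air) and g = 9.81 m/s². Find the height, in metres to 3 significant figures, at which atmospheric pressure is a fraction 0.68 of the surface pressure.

z ≈ 2880 m

Scale height: H = RT/g = 287 × 255.0 / 9.81 = 7460.2 m.
Set P/P₀ = exp(−z/H) = 0.68, so z = −H ln(0.68).
−ln(0.68) = 0.38566; z = 7460.2 × 0.38566 = 2877.1 m.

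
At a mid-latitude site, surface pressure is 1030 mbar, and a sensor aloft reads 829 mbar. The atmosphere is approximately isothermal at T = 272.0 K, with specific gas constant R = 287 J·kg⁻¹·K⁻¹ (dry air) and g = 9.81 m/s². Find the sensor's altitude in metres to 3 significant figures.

z ≈ 1730 m

Scale height: H = RT/g = 287 × 272.0 / 9.81 = 7957.6 m.
Invert the barometric formula: z = H ln(P₀/P).
P₀/P = 1030/829 = 1.2425; ln(1.2425) = 0.21713.
z = 7957.6 × 0.21713 = 1727.8 m.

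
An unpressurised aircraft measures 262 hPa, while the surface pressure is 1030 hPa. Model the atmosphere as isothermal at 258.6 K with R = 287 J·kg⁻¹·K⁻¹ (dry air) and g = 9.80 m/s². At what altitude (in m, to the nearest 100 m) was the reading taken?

Scale height: H = RT/g = 287 × 258.6 / 9.80 = 7573.3 m.
Invert the barometric formula: z = H ln(P₀/P).
P₀/P = 1030/262 = 3.9313; ln(3.9313) = 1.3690.
z = 7573.3 × 1.3690 = 10368 m.

z ≈ 10400 m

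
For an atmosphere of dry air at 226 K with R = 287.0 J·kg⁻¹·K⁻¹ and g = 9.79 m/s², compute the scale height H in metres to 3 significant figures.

The scale height of an isothermal atmosphere is H = RT/g.
H = 287.0 × 226 / 9.79 = 64862/9.79 = 6625.3 m.

H ≈ 6630 m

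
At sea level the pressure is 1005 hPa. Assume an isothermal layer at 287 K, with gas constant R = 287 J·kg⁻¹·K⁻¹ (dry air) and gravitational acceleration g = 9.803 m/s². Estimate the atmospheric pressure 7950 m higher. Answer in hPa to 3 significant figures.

Scale height: H = RT/g = 287 × 287 / 9.803 = 8402.4 m.
Barometric formula: P = P₀ exp(−z/H).
z/H = 7950.0/8402.4 = 0.94616; exp(−0.94616) = 0.38823.
P = 1005 × 0.38823 = 390.17 hPa.

P ≈ 390 hPa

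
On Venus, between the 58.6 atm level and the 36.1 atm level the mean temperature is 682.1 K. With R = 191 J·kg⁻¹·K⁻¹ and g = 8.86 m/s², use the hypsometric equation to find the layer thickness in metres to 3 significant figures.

Hypsometric equation: Δz = (R T̄/g) ln(P₁/P₂).
R T̄/g = 191 × 682.1 / 8.86 = 14704 m.
ln(58.6/36.1) = ln(1.6233) = 0.48446.
Δz = 14704 × 0.48446 = 7123.5 m.

Δz ≈ 7120 m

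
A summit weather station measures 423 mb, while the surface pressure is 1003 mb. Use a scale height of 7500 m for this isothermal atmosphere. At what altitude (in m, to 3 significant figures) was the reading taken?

z ≈ 6480 m

Invert the barometric formula: z = H ln(P₀/P).
P₀/P = 1003/423 = 2.3712; ln(2.3712) = 0.86340.
z = 7500.0 × 0.86340 = 6475.5 m.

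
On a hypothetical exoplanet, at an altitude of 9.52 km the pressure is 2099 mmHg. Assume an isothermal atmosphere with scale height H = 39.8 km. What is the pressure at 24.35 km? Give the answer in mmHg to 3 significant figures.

P ≈ 1450 mmHg

Between two levels, P₂ = P₁ exp(−Δz/H) with Δz = z₂ − z₁.
Δz = 24350 − 9520.0 = 14830 m; Δz/H = 14830/39800 = 0.37261.
P₂ = 2099 × exp(−0.37261) = 2099 × 0.68893 = 1446.1 mmHg.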